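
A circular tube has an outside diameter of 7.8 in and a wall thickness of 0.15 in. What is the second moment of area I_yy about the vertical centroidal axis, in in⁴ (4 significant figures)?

I_yy ≈ 26.38 in⁴

Split into non-overlapping primitives; take the origin at the lower-left of the bounding box.
Outer circle: ⌀7.8, A = 47.7836 in², x = 3.9 in, Ī = 181.697 in⁴.
Bore (subtracted): ⌀7.5, A = 44.1786 in², x = 3.9 in, Ī = 155.316 in⁴.
By symmetry the centroid is at mid-width, x̄ = 3.9 in.
All pieces are centred on the vertical centroidal axis, so I = ΣĪ (holes subtracted) = 26.3817 in⁴.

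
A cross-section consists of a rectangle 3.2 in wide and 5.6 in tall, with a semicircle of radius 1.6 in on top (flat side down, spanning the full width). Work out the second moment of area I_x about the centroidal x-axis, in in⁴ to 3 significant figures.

Decompose the section into non-overlapping parts with the origin at the bottom-left of its bounding rectangle.
Rectangular body: 3.2 × 5.6, A = 17.92 in², y = 2.8 in, Ī = 46.831 in⁴.
Semicircular cap: semicircle r = 1.6, A = 4.0212 in², y = 6.2791 in, Ī = 0.7193 in⁴.
Centroid: ȳ = ΣA·y / ΣA = 3.4376 in.
Transfer each piece to the centroidal x-axis using Ī + A·d² with d = y − 3.4376:
  rectangular body: d = -0.63762 in → contributes +54.116 in⁴
  semicircular cap: d = 2.8414 in → contributes +33.186 in⁴
Total I = 87.302 in⁴.

I_x ≈ 87.3 in⁴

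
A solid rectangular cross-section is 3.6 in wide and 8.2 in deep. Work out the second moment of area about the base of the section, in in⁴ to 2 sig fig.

The section: 3.6 × 8.2, A = 29.52 in², y = 4.1 in, Ī = 165.4 in⁴.
Transfer it to the bottom edge using Ī + A·d² with d = y − 0:
  the section: d = 4.1 in → contributes +661.6 in⁴
Total I = 661.6 in⁴.

I_base ≈ 660 in⁴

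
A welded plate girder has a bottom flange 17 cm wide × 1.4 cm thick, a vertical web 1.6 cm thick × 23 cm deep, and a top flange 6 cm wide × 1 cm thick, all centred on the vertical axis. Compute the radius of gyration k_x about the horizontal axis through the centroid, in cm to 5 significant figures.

Treat the section as a set of non-overlapping primitives; coordinates are from the bounding-box lower-left.
Bottom plate: 17 × 1.4, A = 23.8 cm², y = 0.7 cm, Ī = 3.887333 cm⁴.
Web plate: 1.6 × 23, A = 36.8 cm², y = 12.9 cm, Ī = 1622.267 cm⁴.
Top plate: 6 × 1, A = 6 cm², y = 24.9 cm, Ī = 0.5 cm⁴.
Centroid: ȳ = ΣA·y / ΣA = 9.621321 cm.
Transfer each piece to the horizontal axis through the centroid using Ī + A·d² with d = y − 9.621321:
  bottom plate: d = -8.921321 cm → contributes +1898.129 cm⁴
  web plate: d = 3.278679 cm → contributes +2017.857 cm⁴
  top plate: d = 15.27868 cm → contributes +1401.128 cm⁴
Total I = 5317.114 cm⁴.
Radius of gyration: k = √(I/A) = √(5317.114 / 66.6) = 8.93513 cm.

k_x ≈ 8.9351 cm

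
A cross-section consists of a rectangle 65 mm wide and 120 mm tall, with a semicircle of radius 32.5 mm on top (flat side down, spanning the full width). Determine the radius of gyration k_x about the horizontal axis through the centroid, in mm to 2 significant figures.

k_x ≈ 42 mm

Decompose the section into non-overlapping parts with the origin at the bottom-left of its bounding rectangle.
Rectangular body: 65 × 120, A = 7 800 mm², y = 60 mm, Ī = 9 360 000 mm⁴.
Semicircular cap: semicircle r = 32.5, A = 1 659 mm², y = 133.8 mm, Ī = 122 452 mm⁴.
Centroid: ȳ = ΣA·y / ΣA = 72.94 mm.
Transfer each piece to the horizontal axis through the centroid using Ī + A·d² with d = y − 72.94:
  rectangular body: d = -12.94 mm → contributes +10 666 768 mm⁴
  semicircular cap: d = 60.85 mm → contributes +6 265 821 mm⁴
Total I = 16 932 590 mm⁴.
Radius of gyration: k = √(I/A) = √(16 932 590 / 9 459) = 42.31 mm.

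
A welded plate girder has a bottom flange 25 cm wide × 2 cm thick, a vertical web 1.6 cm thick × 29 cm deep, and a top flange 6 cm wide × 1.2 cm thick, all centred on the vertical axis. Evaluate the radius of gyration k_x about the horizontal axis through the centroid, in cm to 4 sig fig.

Treat the section as a set of non-overlapping primitives; coordinates are from the bounding-box lower-left.
Bottom plate: 25 × 2, A = 50 cm², y = 1 cm, Ī = 16.6667 cm⁴.
Web plate: 1.6 × 29, A = 46.4 cm², y = 16.5 cm, Ī = 3251.87 cm⁴.
Top plate: 6 × 1.2, A = 7.2 cm², y = 31.6 cm, Ī = 0.864 cm⁴.
Centroid: ȳ = ΣA·y / ΣA = 10.0687 cm.
Transfer each piece to the horizontal axis through the centroid using Ī + A·d² with d = y − 10.0687:
  bottom plate: d = -9.06873 cm → contributes +4128.76 cm⁴
  web plate: d = 6.43127 cm → contributes +5171.03 cm⁴
  top plate: d = 21.5313 cm → contributes +3338.75 cm⁴
Total I = 12638.5 cm⁴.
Radius of gyration: k = √(I/A) = √(12638.5 / 103.6) = 11.0451 cm.

k_x ≈ 11.05 cm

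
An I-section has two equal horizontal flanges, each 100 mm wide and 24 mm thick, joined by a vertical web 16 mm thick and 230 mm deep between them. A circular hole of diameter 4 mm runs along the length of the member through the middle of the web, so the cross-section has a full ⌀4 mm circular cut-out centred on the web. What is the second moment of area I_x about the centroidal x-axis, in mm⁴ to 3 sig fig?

I_x ≈ 9.39 × 10⁷ mm⁴

Split into non-overlapping primitives; take the origin at the lower-left of the bounding box.
Bottom flange: 100 × 24, A = 2 400 mm², y = 12 mm, Ī = 115 200 mm⁴.
Web: 16 × 230, A = 3 680 mm², y = 139 mm, Ī = 16 222 667 mm⁴.
Top flange: 100 × 24, A = 2 400 mm², y = 266 mm, Ī = 115 200 mm⁴.
Hole (subtracted): ⌀4, A = 12.566 mm², y = 139 mm, Ī = 12.566 mm⁴.
By symmetry the centroid is at mid-height, ȳ = 139 mm.
Transfer each piece to the centroidal x-axis using Ī + A·d² with d = y − 139:
  bottom flange: d = -127 mm → contributes +38 824 800 mm⁴
  web: d = 0 mm → contributes +16 222 667 mm⁴
  top flange: d = 127 mm → contributes +38 824 800 mm⁴
  hole: d = 0 mm → contributes −12.566 mm⁴
Total I = 93 872 254 mm⁴.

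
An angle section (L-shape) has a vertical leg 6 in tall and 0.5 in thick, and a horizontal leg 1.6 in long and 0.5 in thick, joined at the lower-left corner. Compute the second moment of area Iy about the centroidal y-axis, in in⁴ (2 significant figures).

Break the section into simple shapes (no overlaps), measuring from the bottom-left corner of the bounding box.
Vertical leg: 0.5 × 6, A = 3 in², x = 0.25 in, Ī = 0.0625 in⁴.
Horizontal leg (remainder): 1.1 × 0.5, A = 0.55 in², x = 1.05 in, Ī = 0.05546 in⁴.
Centroid: x̄ = ΣA·x / ΣA = 0.3739 in.
Transfer each piece to the centroidal y-axis using Ī + A·d² with d = x − 0.3739:
  vertical leg: d = -0.1239 in → contributes +0.1086 in⁴
  horizontal leg (remainder): d = 0.6761 in → contributes +0.3068 in⁴
Total I = 0.4154 in⁴.

Iy ≈ 0.42 in⁴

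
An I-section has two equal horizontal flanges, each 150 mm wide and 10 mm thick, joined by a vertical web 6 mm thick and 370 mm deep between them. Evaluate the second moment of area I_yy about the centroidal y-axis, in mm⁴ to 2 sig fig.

Decompose the section into non-overlapping parts with the origin at the bottom-left of its bounding rectangle.
Bottom flange: 150 × 10, A = 1 500 mm², x = 75 mm, Ī = 2 812 500 mm⁴.
Web: 6 × 370, A = 2 220 mm², x = 75 mm, Ī = 6 660 mm⁴.
Top flange: 150 × 10, A = 1 500 mm², x = 75 mm, Ī = 2 812 500 mm⁴.
By symmetry the centroid is at mid-width, x̄ = 75 mm.
All pieces are centred on the centroidal y-axis, so I = ΣĪ = 5 631 660 mm⁴.

I_yy ≈ 5.6 × 10⁶ mm⁴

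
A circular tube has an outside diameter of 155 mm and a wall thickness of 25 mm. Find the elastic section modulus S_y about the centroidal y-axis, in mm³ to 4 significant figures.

Treat the section as a set of non-overlapping primitives; coordinates are from the bounding-box lower-left.
Outer circle: ⌀155, A = 18869.2 mm², x = 77.5 mm, Ī = 28 333 269 mm⁴.
Bore (subtracted): ⌀105, A = 8659.01 mm², x = 77.5 mm, Ī = 5 966 602 mm⁴.
By symmetry the centroid is at mid-width, x̄ = 77.5 mm.
All pieces are centred on the centroidal y-axis, so I = ΣĪ (holes subtracted) = 22 366 667 mm⁴.
Extreme fibre distance c = 77.5 mm; S = I/c = 288 602 mm³.

S_y ≈ 2.886 × 10⁵ mm³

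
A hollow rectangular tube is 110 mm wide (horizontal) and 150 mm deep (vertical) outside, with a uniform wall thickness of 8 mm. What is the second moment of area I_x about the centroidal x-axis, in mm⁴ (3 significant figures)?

I_x ≈ 1.21 × 10⁷ mm⁴

Treat the section as a set of non-overlapping primitives; coordinates are from the bounding-box lower-left.
Outer rectangle: 110 × 150, A = 16 500 mm², y = 75 mm, Ī = 30 937 500 mm⁴.
Inner void (subtracted): 94 × 134, A = 12 596 mm², y = 75 mm, Ī = 18 847 815 mm⁴.
By symmetry the centroid is at mid-height, ȳ = 75 mm.
All pieces are centred on the centroidal x-axis, so I = ΣĪ (holes subtracted) = 12 089 685 mm⁴.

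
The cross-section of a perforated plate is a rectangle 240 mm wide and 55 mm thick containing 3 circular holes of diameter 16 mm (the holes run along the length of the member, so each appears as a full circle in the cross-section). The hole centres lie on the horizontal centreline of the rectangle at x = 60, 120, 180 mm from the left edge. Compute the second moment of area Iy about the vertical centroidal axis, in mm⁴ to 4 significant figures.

Treat the section as a set of non-overlapping primitives; coordinates are from the bounding-box lower-left.
Plate: 240 × 55, A = 13 200 mm², x = 120 mm, Ī = 63 360 000 mm⁴.
Hole 1 (subtracted): ⌀16, A = 201.062 mm², x = 60 mm, Ī = 3216.99 mm⁴.
Hole 2 (subtracted): ⌀16, A = 201.062 mm², x = 120 mm, Ī = 3216.99 mm⁴.
Hole 3 (subtracted): ⌀16, A = 201.062 mm², x = 180 mm, Ī = 3216.99 mm⁴.
By symmetry the centroid is at mid-width, x̄ = 120 mm.
Transfer each piece to the vertical centroidal axis using Ī + A·d² with d = x − 120:
  plate: d = 0 mm → contributes +63 360 000 mm⁴
  hole 1: d = -60 mm → contributes −727 040 mm⁴
  hole 2: d = 0 mm → contributes −3216.99 mm⁴
  hole 3: d = 60 mm → contributes −727 040 mm⁴
Total I = 61 902 703 mm⁴.

Iy ≈ 6.190 × 10⁷ mm⁴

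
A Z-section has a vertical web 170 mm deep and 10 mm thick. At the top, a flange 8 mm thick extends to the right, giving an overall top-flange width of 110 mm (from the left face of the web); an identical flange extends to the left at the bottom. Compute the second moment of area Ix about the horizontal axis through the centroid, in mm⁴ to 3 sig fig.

Treat the section as a set of non-overlapping primitives; coordinates are from the bounding-box lower-left.
Web: 10 × 170, A = 1 700 mm², y = 85 mm, Ī = 4 094 167 mm⁴.
Top flange (beyond web): 100 × 8, A = 800 mm², y = 166 mm, Ī = 4266.7 mm⁴.
Bottom flange (beyond web): 100 × 8, A = 800 mm², y = 4 mm, Ī = 4266.7 mm⁴.
Centroid: ȳ = ΣA·y / ΣA = 85 mm.
Transfer each piece to the horizontal axis through the centroid using Ī + A·d² with d = y − 85:
  web: d = 0 mm → contributes +4 094 167 mm⁴
  top flange (beyond web): d = 81 mm → contributes +5 253 067 mm⁴
  bottom flange (beyond web): d = -81 mm → contributes +5 253 067 mm⁴
Total I = 14 600 300 mm⁴.

Ix ≈ 1.46 × 10⁷ mm⁴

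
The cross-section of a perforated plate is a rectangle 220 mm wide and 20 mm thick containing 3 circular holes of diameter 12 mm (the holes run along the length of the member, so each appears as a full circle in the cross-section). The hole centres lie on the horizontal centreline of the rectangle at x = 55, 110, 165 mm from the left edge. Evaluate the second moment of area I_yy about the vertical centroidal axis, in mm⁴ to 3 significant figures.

Decompose the section into non-overlapping parts with the origin at the bottom-left of its bounding rectangle.
Plate: 220 × 20, A = 4 400 mm², x = 110 mm, Ī = 17 746 667 mm⁴.
Hole 1 (subtracted): ⌀12, A = 113.1 mm², x = 55 mm, Ī = 1017.9 mm⁴.
Hole 2 (subtracted): ⌀12, A = 113.1 mm², x = 110 mm, Ī = 1017.9 mm⁴.
Hole 3 (subtracted): ⌀12, A = 113.1 mm², x = 165 mm, Ī = 1017.9 mm⁴.
By symmetry the centroid is at mid-width, x̄ = 110 mm.
Transfer each piece to the vertical centroidal axis using Ī + A·d² with d = x − 110:
  plate: d = 0 mm → contributes +17 746 667 mm⁴
  hole 1: d = -55 mm → contributes −343 137 mm⁴
  hole 2: d = 0 mm → contributes −1017.9 mm⁴
  hole 3: d = 55 mm → contributes −343 137 mm⁴
Total I = 17 059 374 mm⁴.

I_yy ≈ 1.71 × 10⁷ mm⁴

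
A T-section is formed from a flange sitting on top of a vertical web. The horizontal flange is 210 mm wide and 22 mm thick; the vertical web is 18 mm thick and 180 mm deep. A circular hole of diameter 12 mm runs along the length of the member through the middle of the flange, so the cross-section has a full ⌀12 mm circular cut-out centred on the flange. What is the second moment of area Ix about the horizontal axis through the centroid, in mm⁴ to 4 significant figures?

Ix ≈ 2.816 × 10⁷ mm⁴

Split into non-overlapping primitives; take the origin at the lower-left of the bounding box.
Flange: 210 × 22, A = 4 620 mm², y = 191 mm, Ī = 186 340 mm⁴.
Web: 18 × 180, A = 3 240 mm², y = 90 mm, Ī = 8 748 000 mm⁴.
Hole (subtracted): ⌀12, A = 113.097 mm², y = 191 mm, Ī = 1017.88 mm⁴.
Centroid: ȳ = ΣA·y / ΣA = 148.759 mm.
Transfer each piece to the horizontal axis through the centroid using Ī + A·d² with d = y − 148.759:
  flange: d = 42.2414 mm → contributes +8 429 971 mm⁴
  web: d = -58.7586 mm → contributes +19 934 337 mm⁴
  hole: d = 42.2414 mm → contributes −202 821 mm⁴
Total I = 28 161 487 mm⁴.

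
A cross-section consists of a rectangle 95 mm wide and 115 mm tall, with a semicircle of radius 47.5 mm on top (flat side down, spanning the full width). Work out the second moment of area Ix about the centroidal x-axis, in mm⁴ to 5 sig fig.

Decompose the section into non-overlapping parts with the origin at the bottom-left of its bounding rectangle.
Rectangular body: 95 × 115, A = 10 925 mm², y = 57.5 mm, Ī = 12 040 260 mm⁴.
Semicircular cap: semicircle r = 47.5, A = 3544.109 mm², y = 135.1596 mm, Ī = 558735.8 mm⁴.
Centroid: ȳ = ΣA·y / ΣA = 76.52219 mm.
Transfer each piece to the centroidal x-axis using Ī + A·d² with d = y − 76.52219:
  rectangular body: d = -19.02219 mm → contributes +15 993 404 mm⁴
  semicircular cap: d = 58.63743 mm → contributes +12 744 618 mm⁴
Total I = 28 738 023 mm⁴.

Ix ≈ 2.8738 × 10⁷ mm⁴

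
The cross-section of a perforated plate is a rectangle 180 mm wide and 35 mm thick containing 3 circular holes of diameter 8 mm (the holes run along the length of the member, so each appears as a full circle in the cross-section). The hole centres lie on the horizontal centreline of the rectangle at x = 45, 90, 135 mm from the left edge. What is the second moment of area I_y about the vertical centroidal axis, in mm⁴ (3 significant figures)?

Treat the section as a set of non-overlapping primitives; coordinates are from the bounding-box lower-left.
Plate: 180 × 35, A = 6 300 mm², x = 90 mm, Ī = 17 010 000 mm⁴.
Hole 1 (subtracted): ⌀8, A = 50.265 mm², x = 45 mm, Ī = 201.06 mm⁴.
Hole 2 (subtracted): ⌀8, A = 50.265 mm², x = 90 mm, Ī = 201.06 mm⁴.
Hole 3 (subtracted): ⌀8, A = 50.265 mm², x = 135 mm, Ī = 201.06 mm⁴.
By symmetry the centroid is at mid-width, x̄ = 90 mm.
Transfer each piece to the vertical centroidal axis using Ī + A·d² with d = x − 90:
  plate: d = 0 mm → contributes +17 010 000 mm⁴
  hole 1: d = -45 mm → contributes −101 989 mm⁴
  hole 2: d = 0 mm → contributes −201.06 mm⁴
  hole 3: d = 45 mm → contributes −101 989 mm⁴
Total I = 16 805 822 mm⁴.

I_y ≈ 1.68 × 10⁷ mm⁴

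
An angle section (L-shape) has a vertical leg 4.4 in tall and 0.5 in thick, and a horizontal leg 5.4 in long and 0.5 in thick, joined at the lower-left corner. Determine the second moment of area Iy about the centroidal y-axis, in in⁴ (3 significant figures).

Iy ≈ 13.4 in⁴

Split into non-overlapping primitives; take the origin at the lower-left of the bounding box.
Vertical leg: 0.5 × 4.4, A = 2.2 in², x = 0.25 in, Ī = 0.045833 in⁴.
Horizontal leg (remainder): 4.9 × 0.5, A = 2.45 in², x = 2.95 in, Ī = 4.902 in⁴.
Centroid: x̄ = ΣA·x / ΣA = 1.6726 in.
Transfer each piece to the centroidal y-axis using Ī + A·d² with d = x − 1.6726:
  vertical leg: d = -1.4226 in → contributes +4.4981 in⁴
  horizontal leg (remainder): d = 1.2774 in → contributes +8.9 in⁴
Total I = 13.398 in⁴.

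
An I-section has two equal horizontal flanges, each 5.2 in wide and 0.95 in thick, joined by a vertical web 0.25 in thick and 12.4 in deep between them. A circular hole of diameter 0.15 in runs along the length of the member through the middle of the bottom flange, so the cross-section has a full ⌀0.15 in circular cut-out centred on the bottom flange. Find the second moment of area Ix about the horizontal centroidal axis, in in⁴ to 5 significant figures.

Break the section into simple shapes (no overlaps), measuring from the bottom-left corner of the bounding box.
Bottom flange: 5.2 × 0.95, A = 4.94 in², y = 0.475 in, Ī = 0.3715292 in⁴.
Web: 0.25 × 12.4, A = 3.1 in², y = 7.15 in, Ī = 39.72133 in⁴.
Top flange: 5.2 × 0.95, A = 4.94 in², y = 13.825 in, Ī = 0.3715292 in⁴.
Hole (subtracted): ⌀0.15, A = 0.01767146 in², y = 0.475 in, Ī = 0.00002485049 in⁴.
Centroid: ȳ = ΣA·y / ΣA = 7.1591 in.
Transfer each piece to the horizontal centroidal axis using Ī + A·d² with d = y − 7.1591:
  bottom flange: d = -6.6841 in → contributes +221.0769 in⁴
  web: d = -0.009099984 in → contributes +39.72159 in⁴
  top flange: d = 6.6659 in → contributes +219.8766 in⁴
  hole: d = -6.6841 in → contributes −0.789536 in⁴
Total I = 479.8855 in⁴.

Ix ≈ 479.89 in⁴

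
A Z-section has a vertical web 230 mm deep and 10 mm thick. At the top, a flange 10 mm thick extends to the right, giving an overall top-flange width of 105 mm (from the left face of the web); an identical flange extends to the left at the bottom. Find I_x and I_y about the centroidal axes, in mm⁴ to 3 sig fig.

I_x ≈ 3.31 × 10⁷ mm⁴, I_y ≈ 6.69 × 10⁶ mm⁴

Treat the section as a set of non-overlapping primitives; coordinates are from the bounding-box lower-left.
Web: 10 × 230, A = 2 300 mm², y = 115 mm, Ī = 10 139 167 mm⁴.
Top flange (beyond web): 95 × 10, A = 950 mm², y = 225 mm, Ī = 7916.7 mm⁴.
Bottom flange (beyond web): 95 × 10, A = 950 mm², y = 5 mm, Ī = 7916.7 mm⁴.
Centroid: ȳ = ΣA·y / ΣA = 115 mm.
Transfer each piece to the centroidal x-axis using Ī + A·d² with d = y − 115:
  web: d = 0 mm → contributes +10 139 167 mm⁴
  top flange (beyond web): d = 110 mm → contributes +11 502 917 mm⁴
  bottom flange (beyond web): d = -110 mm → contributes +11 502 917 mm⁴
Total I = 33 145 000 mm⁴.
For the y-axis: x̄ = 100 mm.
Repeating about the centroidal y-axis gives I_y = 6 685 000 mm⁴.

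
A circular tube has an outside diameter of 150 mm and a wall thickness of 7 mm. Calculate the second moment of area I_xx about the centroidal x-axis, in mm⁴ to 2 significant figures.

I_xx ≈ 8.1 × 10⁶ mm⁴

Treat the section as a set of non-overlapping primitives; coordinates are from the bounding-box lower-left.
Outer circle: ⌀150, A = 17 671 mm², y = 75 mm, Ī = 24 850 489 mm⁴.
Bore (subtracted): ⌀136, A = 14 527 mm², y = 75 mm, Ī = 16 792 893 mm⁴.
By symmetry the centroid is at mid-height, ȳ = 75 mm.
All pieces are centred on the centroidal x-axis, so I = ΣĪ (holes subtracted) = 8 057 595 mm⁴.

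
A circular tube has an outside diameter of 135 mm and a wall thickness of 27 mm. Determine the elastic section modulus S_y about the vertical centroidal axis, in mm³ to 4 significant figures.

Break the section into simple shapes (no overlaps), measuring from the bottom-left corner of the bounding box.
Outer circle: ⌀135, A = 14313.9 mm², x = 67.5 mm, Ī = 16 304 406 mm⁴.
Bore (subtracted): ⌀81, A = 5 153 mm², x = 67.5 mm, Ī = 2 113 051 mm⁴.
By symmetry the centroid is at mid-width, x̄ = 67.5 mm.
All pieces are centred on the vertical centroidal axis, so I = ΣĪ (holes subtracted) = 14 191 355 mm⁴.
Extreme fibre distance c = 67.5 mm; S = I/c = 210 242 mm³.

S_y ≈ 2.102 × 10⁵ mm³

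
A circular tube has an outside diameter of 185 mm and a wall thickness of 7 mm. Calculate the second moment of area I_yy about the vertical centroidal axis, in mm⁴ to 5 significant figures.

I_yy ≈ 1.5527 × 10⁷ mm⁴

Treat the section as a set of non-overlapping primitives; coordinates are from the bounding-box lower-left.
Outer circle: ⌀185, A = 26880.25 mm², x = 92.5 mm, Ī = 57 498 539 mm⁴.
Bore (subtracted): ⌀171, A = 22965.83 mm², x = 92.5 mm, Ī = 41 971 485 mm⁴.
By symmetry the centroid is at mid-width, x̄ = 92.5 mm.
All pieces are centred on the vertical centroidal axis, so I = ΣĪ (holes subtracted) = 15 527 054 mm⁴.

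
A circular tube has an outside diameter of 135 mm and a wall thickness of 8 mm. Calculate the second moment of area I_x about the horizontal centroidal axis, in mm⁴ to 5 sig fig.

I_x ≈ 6.4607 × 10⁶ mm⁴

Split into non-overlapping primitives; take the origin at the lower-left of the bounding box.
Outer circle: ⌀135, A = 14313.88 mm², y = 67.5 mm, Ī = 16 304 406 mm⁴.
Bore (subtracted): ⌀119, A = 11122.02 mm², y = 67.5 mm, Ī = 9 843 686 mm⁴.
By symmetry the centroid is at mid-height, ȳ = 67.5 mm.
All pieces are centred on the horizontal centroidal axis, so I = ΣĪ (holes subtracted) = 6 460 720 mm⁴.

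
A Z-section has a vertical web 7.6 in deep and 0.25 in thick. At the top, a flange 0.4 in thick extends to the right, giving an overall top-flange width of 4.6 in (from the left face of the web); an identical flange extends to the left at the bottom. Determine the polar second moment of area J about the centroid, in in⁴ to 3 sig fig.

J ≈ 78.2 in⁴

Decompose the section into non-overlapping parts with the origin at the bottom-left of its bounding rectangle.
Web: 0.25 × 7.6, A = 1.9 in², y = 3.8 in, Ī = 9.1453 in⁴.
Top flange (beyond web): 4.35 × 0.4, A = 1.74 in², y = 7.4 in, Ī = 0.0232 in⁴.
Bottom flange (beyond web): 4.35 × 0.4, A = 1.74 in², y = 0.2 in, Ī = 0.0232 in⁴.
Centroid: ȳ = ΣA·y / ΣA = 3.8 in.
Transfer each piece to the centroidal x-axis using Ī + A·d² with d = y − 3.8:
  web: d = 0 in → contributes +9.1453 in⁴
  top flange (beyond web): d = 3.6 in → contributes +22.574 in⁴
  bottom flange (beyond web): d = -3.6 in → contributes +22.574 in⁴
Total I = 54.293 in⁴.
For the y-axis: x̄ = 4.475 in.
Repeating about the centroidal y-axis gives I_y = 23.907 in⁴.
Polar second moment: J = I_x + I_y = 78.199 in⁴.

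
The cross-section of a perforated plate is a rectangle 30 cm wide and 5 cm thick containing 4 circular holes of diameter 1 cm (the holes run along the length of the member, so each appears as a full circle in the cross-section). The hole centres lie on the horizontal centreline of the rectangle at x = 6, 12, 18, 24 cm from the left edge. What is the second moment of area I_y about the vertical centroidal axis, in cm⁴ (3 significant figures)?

Decompose the section into non-overlapping parts with the origin at the bottom-left of its bounding rectangle.
Plate: 30 × 5, A = 150 cm², x = 15 cm, Ī = 11 250 cm⁴.
Hole 1 (subtracted): ⌀1, A = 0.7854 cm², x = 6 cm, Ī = 0.049087 cm⁴.
Hole 2 (subtracted): ⌀1, A = 0.7854 cm², x = 12 cm, Ī = 0.049087 cm⁴.
Hole 3 (subtracted): ⌀1, A = 0.7854 cm², x = 18 cm, Ī = 0.049087 cm⁴.
Hole 4 (subtracted): ⌀1, A = 0.7854 cm², x = 24 cm, Ī = 0.049087 cm⁴.
By symmetry the centroid is at mid-width, x̄ = 15 cm.
Transfer each piece to the vertical centroidal axis using Ī + A·d² with d = x − 15:
  plate: d = 0 cm → contributes +11 250 cm⁴
  hole 1: d = -9 cm → contributes −63.666 cm⁴
  hole 2: d = -3 cm → contributes −7.1177 cm⁴
  hole 3: d = 3 cm → contributes −7.1177 cm⁴
  hole 4: d = 9 cm → contributes −63.666 cm⁴
Total I = 11 108 cm⁴.

I_y ≈ 1.11 × 10⁴ cm⁴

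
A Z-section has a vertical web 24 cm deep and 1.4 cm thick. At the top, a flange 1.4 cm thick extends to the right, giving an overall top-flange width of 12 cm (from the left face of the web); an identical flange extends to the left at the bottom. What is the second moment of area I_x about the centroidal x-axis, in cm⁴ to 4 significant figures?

Treat the section as a set of non-overlapping primitives; coordinates are from the bounding-box lower-left.
Web: 1.4 × 24, A = 33.6 cm², y = 12 cm, Ī = 1612.8 cm⁴.
Top flange (beyond web): 10.6 × 1.4, A = 14.84 cm², y = 23.3 cm, Ī = 2.42387 cm⁴.
Bottom flange (beyond web): 10.6 × 1.4, A = 14.84 cm², y = 0.7 cm, Ī = 2.42387 cm⁴.
Centroid: ȳ = ΣA·y / ΣA = 12 cm.
Transfer each piece to the centroidal x-axis using Ī + A·d² with d = y − 12:
  web: d = 0 cm → contributes +1612.8 cm⁴
  top flange (beyond web): d = 11.3 cm → contributes +1897.34 cm⁴
  bottom flange (beyond web): d = -11.3 cm → contributes +1897.34 cm⁴
Total I = 5407.49 cm⁴.

I_x ≈ 5407 cm⁴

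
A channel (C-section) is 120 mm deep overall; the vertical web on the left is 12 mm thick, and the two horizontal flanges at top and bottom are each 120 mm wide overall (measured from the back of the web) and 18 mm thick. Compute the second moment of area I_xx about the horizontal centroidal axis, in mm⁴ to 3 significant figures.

I_xx ≈ 1.19 × 10⁷ mm⁴

Split into non-overlapping primitives; take the origin at the lower-left of the bounding box.
Web: 12 × 120, A = 1 440 mm², y = 60 mm, Ī = 1 728 000 mm⁴.
Top flange (beyond web): 108 × 18, A = 1 944 mm², y = 111 mm, Ī = 52 488 mm⁴.
Bottom flange (beyond web): 108 × 18, A = 1 944 mm², y = 9 mm, Ī = 52 488 mm⁴.
By symmetry the centroid is at mid-height, ȳ = 60 mm.
Transfer each piece to the horizontal centroidal axis using Ī + A·d² with d = y − 60:
  web: d = 0 mm → contributes +1 728 000 mm⁴
  top flange (beyond web): d = 51 mm → contributes +5 108 832 mm⁴
  bottom flange (beyond web): d = -51 mm → contributes +5 108 832 mm⁴
Total I = 11 945 664 mm⁴.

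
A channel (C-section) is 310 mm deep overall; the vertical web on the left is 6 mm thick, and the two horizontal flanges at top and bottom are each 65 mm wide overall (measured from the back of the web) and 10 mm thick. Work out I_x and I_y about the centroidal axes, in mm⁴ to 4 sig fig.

Treat the section as a set of non-overlapping primitives; coordinates are from the bounding-box lower-left.
Web: 6 × 310, A = 1 860 mm², y = 155 mm, Ī = 14 895 500 mm⁴.
Top flange (beyond web): 59 × 10, A = 590 mm², y = 305 mm, Ī = 4916.67 mm⁴.
Bottom flange (beyond web): 59 × 10, A = 590 mm², y = 5 mm, Ī = 4916.67 mm⁴.
By symmetry the centroid is at mid-height, ȳ = 155 mm.
Transfer each piece to the centroidal x-axis using Ī + A·d² with d = y − 155:
  web: d = 0 mm → contributes +14 895 500 mm⁴
  top flange (beyond web): d = 150 mm → contributes +13 279 917 mm⁴
  bottom flange (beyond web): d = -150 mm → contributes +13 279 917 mm⁴
Total I = 41 455 333 mm⁴.
For the y-axis: x̄ = 15.6151 mm.
Repeating about the centroidal y-axis gives I_y = 1 110 463 mm⁴.

I_x ≈ 4.146 × 10⁷ mm⁴, I_y ≈ 1.110 × 10⁶ mm⁴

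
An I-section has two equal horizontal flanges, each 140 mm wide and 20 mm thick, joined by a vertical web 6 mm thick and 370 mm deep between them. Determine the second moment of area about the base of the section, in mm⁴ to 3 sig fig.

I_base ≈ 5.67 × 10⁸ mm⁴

Decompose the section into non-overlapping parts with the origin at the bottom-left of its bounding rectangle.
Bottom flange: 140 × 20, A = 2 800 mm², y = 10 mm, Ī = 93 333 mm⁴.
Web: 6 × 370, A = 2 220 mm², y = 205 mm, Ī = 25 326 500 mm⁴.
Top flange: 140 × 20, A = 2 800 mm², y = 400 mm, Ī = 93 333 mm⁴.
Transfer each piece to the base of the section using Ī + A·d² with d = y − 0:
  bottom flange: d = 10 mm → contributes +373 333 mm⁴
  web: d = 205 mm → contributes +118 622 000 mm⁴
  top flange: d = 400 mm → contributes +448 093 333 mm⁴
Total I = 567 088 667 mm⁴.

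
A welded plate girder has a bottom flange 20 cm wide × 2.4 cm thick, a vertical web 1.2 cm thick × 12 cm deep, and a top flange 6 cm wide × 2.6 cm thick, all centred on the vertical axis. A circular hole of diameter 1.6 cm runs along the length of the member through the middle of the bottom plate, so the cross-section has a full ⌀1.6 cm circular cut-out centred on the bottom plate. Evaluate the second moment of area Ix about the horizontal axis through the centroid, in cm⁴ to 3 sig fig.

Ix ≈ 2800 cm⁴

Treat the section as a set of non-overlapping primitives; coordinates are from the bounding-box lower-left.
Bottom plate: 20 × 2.4, A = 48 cm², y = 1.2 cm, Ī = 23.04 cm⁴.
Web plate: 1.2 × 12, A = 14.4 cm², y = 8.4 cm, Ī = 172.8 cm⁴.
Top plate: 6 × 2.6, A = 15.6 cm², y = 15.7 cm, Ī = 8.788 cm⁴.
Hole (subtracted): ⌀1.6, A = 2.0106 cm², y = 1.2 cm, Ī = 0.3217 cm⁴.
Centroid: ȳ = ΣA·y / ΣA = 5.5411 cm.
Transfer each piece to the horizontal axis through the centroid using Ī + A·d² with d = y − 5.5411:
  bottom plate: d = -4.3411 cm → contributes +927.62 cm⁴
  web plate: d = 2.8589 cm → contributes +290.49 cm⁴
  top plate: d = 10.159 cm → contributes +1618.7 cm⁴
  hole: d = -4.3411 cm → contributes −38.213 cm⁴
Total I = 2798.6 cm⁴.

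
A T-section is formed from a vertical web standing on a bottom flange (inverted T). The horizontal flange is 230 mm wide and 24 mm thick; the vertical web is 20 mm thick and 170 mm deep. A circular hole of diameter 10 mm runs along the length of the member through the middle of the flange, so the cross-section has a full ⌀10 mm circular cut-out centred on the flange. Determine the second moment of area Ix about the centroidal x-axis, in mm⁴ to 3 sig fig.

Ix ≈ 2.81 × 10⁷ mm⁴

Break the section into simple shapes (no overlaps), measuring from the bottom-left corner of the bounding box.
Flange: 230 × 24, A = 5 520 mm², y = 12 mm, Ī = 264 960 mm⁴.
Web: 20 × 170, A = 3 400 mm², y = 109 mm, Ī = 8 188 333 mm⁴.
Hole (subtracted): ⌀10, A = 78.54 mm², y = 12 mm, Ī = 490.87 mm⁴.
Centroid: ȳ = ΣA·y / ΣA = 49.302 mm.
Transfer each piece to the centroidal x-axis using Ī + A·d² with d = y − 49.302:
  flange: d = -37.302 mm → contributes +7 945 511 mm⁴
  web: d = 59.698 mm → contributes +20 305 618 mm⁴
  hole: d = -37.302 mm → contributes −109 772 mm⁴
Total I = 28 141 358 mm⁴.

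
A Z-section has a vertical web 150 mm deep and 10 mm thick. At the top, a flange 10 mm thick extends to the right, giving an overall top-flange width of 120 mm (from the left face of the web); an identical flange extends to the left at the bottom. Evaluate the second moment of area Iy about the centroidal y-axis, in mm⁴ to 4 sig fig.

Break the section into simple shapes (no overlaps), measuring from the bottom-left corner of the bounding box.
Web: 10 × 150, A = 1 500 mm², x = 115 mm, Ī = 12 500 mm⁴.
Top flange (beyond web): 110 × 10, A = 1 100 mm², x = 175 mm, Ī = 1 109 167 mm⁴.
Bottom flange (beyond web): 110 × 10, A = 1 100 mm², x = 55 mm, Ī = 1 109 167 mm⁴.
Centroid: x̄ = ΣA·x / ΣA = 115 mm.
Transfer each piece to the centroidal y-axis using Ī + A·d² with d = x − 115:
  web: d = 0 mm → contributes +12 500 mm⁴
  top flange (beyond web): d = 60 mm → contributes +5 069 167 mm⁴
  bottom flange (beyond web): d = -60 mm → contributes +5 069 167 mm⁴
Total I = 10 150 833 mm⁴.

Iy ≈ 1.015 × 10⁷ mm⁴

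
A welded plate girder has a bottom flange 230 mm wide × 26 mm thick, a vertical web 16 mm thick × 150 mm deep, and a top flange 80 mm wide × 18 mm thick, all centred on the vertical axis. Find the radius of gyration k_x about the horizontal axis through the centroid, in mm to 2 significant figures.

Treat the section as a set of non-overlapping primitives; coordinates are from the bounding-box lower-left.
Bottom plate: 230 × 26, A = 5 980 mm², y = 13 mm, Ī = 336 873 mm⁴.
Web plate: 16 × 150, A = 2 400 mm², y = 101 mm, Ī = 4 500 000 mm⁴.
Top plate: 80 × 18, A = 1 440 mm², y = 185 mm, Ī = 38 880 mm⁴.
Centroid: ȳ = ΣA·y / ΣA = 59.73 mm.
Transfer each piece to the horizontal axis through the centroid using Ī + A·d² with d = y − 59.73:
  bottom plate: d = -46.73 mm → contributes +13 394 867 mm⁴
  web plate: d = 41.27 mm → contributes +8 587 884 mm⁴
  top plate: d = 125.3 mm → contributes +22 636 501 mm⁴
Total I = 44 619 253 mm⁴.
Radius of gyration: k = √(I/A) = √(44 619 253 / 9 820) = 67.41 mm.

k_x ≈ 67 mm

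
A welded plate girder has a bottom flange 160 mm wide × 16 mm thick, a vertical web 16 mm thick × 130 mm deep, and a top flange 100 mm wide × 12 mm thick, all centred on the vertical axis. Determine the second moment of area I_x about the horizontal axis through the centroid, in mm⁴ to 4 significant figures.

I_x ≈ 2.092 × 10⁷ mm⁴

Decompose the section into non-overlapping parts with the origin at the bottom-left of its bounding rectangle.
Bottom plate: 160 × 16, A = 2 560 mm², y = 8 mm, Ī = 54613.3 mm⁴.
Web plate: 16 × 130, A = 2 080 mm², y = 81 mm, Ī = 2 929 333 mm⁴.
Top plate: 100 × 12, A = 1 200 mm², y = 152 mm, Ī = 14 400 mm⁴.
Centroid: ȳ = ΣA·y / ΣA = 63.589 mm.
Transfer each piece to the horizontal axis through the centroid using Ī + A·d² with d = y − 63.589:
  bottom plate: d = -55.589 mm → contributes +7 965 376 mm⁴
  web plate: d = 17.411 mm → contributes +3 559 868 mm⁴
  top plate: d = 88.411 mm → contributes +9 394 197 mm⁴
Total I = 20 919 440 mm⁴.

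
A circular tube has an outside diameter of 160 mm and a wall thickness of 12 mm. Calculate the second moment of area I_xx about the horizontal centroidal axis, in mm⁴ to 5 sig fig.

I_xx ≈ 1.5377 × 10⁷ mm⁴

Treat the section as a set of non-overlapping primitives; coordinates are from the bounding-box lower-left.
Outer circle: ⌀160, A = 20106.19 mm², y = 80 mm, Ī = 32 169 909 mm⁴.
Bore (subtracted): ⌀136, A = 14526.72 mm², y = 80 mm, Ī = 16 792 893 mm⁴.
By symmetry the centroid is at mid-height, ȳ = 80 mm.
All pieces are centred on the horizontal centroidal axis, so I = ΣĪ (holes subtracted) = 15 377 015 mm⁴.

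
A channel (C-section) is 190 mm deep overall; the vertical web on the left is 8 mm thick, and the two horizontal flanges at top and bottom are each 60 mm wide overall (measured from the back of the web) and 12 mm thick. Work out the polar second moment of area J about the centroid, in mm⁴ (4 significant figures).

Break the section into simple shapes (no overlaps), measuring from the bottom-left corner of the bounding box.
Web: 8 × 190, A = 1 520 mm², y = 95 mm, Ī = 4 572 667 mm⁴.
Top flange (beyond web): 52 × 12, A = 624 mm², y = 184 mm, Ī = 7 488 mm⁴.
Bottom flange (beyond web): 52 × 12, A = 624 mm², y = 6 mm, Ī = 7 488 mm⁴.
By symmetry the centroid is at mid-height, ȳ = 95 mm.
Transfer each piece to the centroidal x-axis using Ī + A·d² with d = y − 95:
  web: d = 0 mm → contributes +4 572 667 mm⁴
  top flange (beyond web): d = 89 mm → contributes +4 950 192 mm⁴
  bottom flange (beyond web): d = -89 mm → contributes +4 950 192 mm⁴
Total I = 14 473 051 mm⁴.
For the y-axis: x̄ = 17.526 mm.
Repeating about the centroidal y-axis gives I_y = 906 109 mm⁴.
Polar second moment: J = I_x + I_y = 15 379 159 mm⁴.

J ≈ 1.538 × 10⁷ mm⁴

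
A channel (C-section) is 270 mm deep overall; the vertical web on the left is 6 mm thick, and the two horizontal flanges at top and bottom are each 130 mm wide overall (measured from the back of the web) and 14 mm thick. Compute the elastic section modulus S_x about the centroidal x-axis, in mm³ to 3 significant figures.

Split into non-overlapping primitives; take the origin at the lower-left of the bounding box.
Web: 6 × 270, A = 1 620 mm², y = 135 mm, Ī = 9 841 500 mm⁴.
Top flange (beyond web): 124 × 14, A = 1 736 mm², y = 263 mm, Ī = 28 355 mm⁴.
Bottom flange (beyond web): 124 × 14, A = 1 736 mm², y = 7 mm, Ī = 28 355 mm⁴.
By symmetry the centroid is at mid-height, ȳ = 135 mm.
Transfer each piece to the centroidal x-axis using Ī + A·d² with d = y − 135:
  web: d = 0 mm → contributes +9 841 500 mm⁴
  top flange (beyond web): d = 128 mm → contributes +28 470 979 mm⁴
  bottom flange (beyond web): d = -128 mm → contributes +28 470 979 mm⁴
Total I = 66 783 457 mm⁴.
Extreme fibre distance c = 135 mm; S = I/c = 494 692 mm³.

S_x ≈ 4.95 × 10⁵ mm³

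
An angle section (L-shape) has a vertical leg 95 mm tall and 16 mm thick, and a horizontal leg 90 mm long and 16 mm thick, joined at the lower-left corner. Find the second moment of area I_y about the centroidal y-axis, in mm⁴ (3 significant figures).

I_y ≈ 1.92 × 10⁶ mm⁴

Treat the section as a set of non-overlapping primitives; coordinates are from the bounding-box lower-left.
Vertical leg: 16 × 95, A = 1 520 mm², x = 8 mm, Ī = 32 427 mm⁴.
Horizontal leg (remainder): 74 × 16, A = 1 184 mm², x = 53 mm, Ī = 540 299 mm⁴.
Centroid: x̄ = ΣA·x / ΣA = 27.704 mm.
Transfer each piece to the centroidal y-axis using Ī + A·d² with d = x − 27.704:
  vertical leg: d = -19.704 mm → contributes +622 572 mm⁴
  horizontal leg (remainder): d = 25.296 mm → contributes +1 297 917 mm⁴
Total I = 1 920 489 mm⁴.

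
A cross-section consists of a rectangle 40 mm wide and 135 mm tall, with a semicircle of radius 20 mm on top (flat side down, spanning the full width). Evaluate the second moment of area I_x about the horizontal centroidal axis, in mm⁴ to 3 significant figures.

I_x ≈ 1.15 × 10⁷ mm⁴

Treat the section as a set of non-overlapping primitives; coordinates are from the bounding-box lower-left.
Rectangular body: 40 × 135, A = 5 400 mm², y = 67.5 mm, Ī = 8 201 250 mm⁴.
Semicircular cap: semicircle r = 20, A = 628.32 mm², y = 143.49 mm, Ī = 17 561 mm⁴.
Centroid: ȳ = ΣA·y / ΣA = 75.42 mm.
Transfer each piece to the horizontal centroidal axis using Ī + A·d² with d = y − 75.42:
  rectangular body: d = -7.9201 mm → contributes +8 539 980 mm⁴
  semicircular cap: d = 68.068 mm → contributes +2 928 734 mm⁴
Total I = 11 468 715 mm⁴.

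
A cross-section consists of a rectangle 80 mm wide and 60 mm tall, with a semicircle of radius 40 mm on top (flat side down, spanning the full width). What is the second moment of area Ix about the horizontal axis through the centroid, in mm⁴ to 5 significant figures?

Ix ≈ 5.3612 × 10⁶ mm⁴

Decompose the section into non-overlapping parts with the origin at the bottom-left of its bounding rectangle.
Rectangular body: 80 × 60, A = 4 800 mm², y = 30 mm, Ī = 1 440 000 mm⁴.
Semicircular cap: semicircle r = 40, A = 2513.274 mm², y = 76.97653 mm, Ī = 280977.8 mm⁴.
Centroid: ȳ = ΣA·y / ΣA = 46.14392 mm.
Transfer each piece to the horizontal axis through the centroid using Ī + A·d² with d = y − 46.14392:
  rectangular body: d = -16.14392 mm → contributes +2 691 005 mm⁴
  semicircular cap: d = 30.83261 mm → contributes +2 670 222 mm⁴
Total I = 5 361 227 mm⁴.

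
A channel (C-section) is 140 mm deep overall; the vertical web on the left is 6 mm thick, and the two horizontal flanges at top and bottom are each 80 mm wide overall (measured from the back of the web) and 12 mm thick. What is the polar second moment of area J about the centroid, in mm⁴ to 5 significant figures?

J ≈ 1.0393 × 10⁷ mm⁴

Treat the section as a set of non-overlapping primitives; coordinates are from the bounding-box lower-left.
Web: 6 × 140, A = 840 mm², y = 70 mm, Ī = 1 372 000 mm⁴.
Top flange (beyond web): 74 × 12, A = 888 mm², y = 134 mm, Ī = 10 656 mm⁴.
Bottom flange (beyond web): 74 × 12, A = 888 mm², y = 6 mm, Ī = 10 656 mm⁴.
By symmetry the centroid is at mid-height, ȳ = 70 mm.
Transfer each piece to the centroidal x-axis using Ī + A·d² with d = y − 70:
  web: d = 0 mm → contributes +1 372 000 mm⁴
  top flange (beyond web): d = 64 mm → contributes +3 647 904 mm⁴
  bottom flange (beyond web): d = -64 mm → contributes +3 647 904 mm⁴
Total I = 8 667 808 mm⁴.
For the y-axis: x̄ = 30.15596 mm.
Repeating about the centroidal y-axis gives I_y = 1 725 408 mm⁴.
Polar second moment: J = I_x + I_y = 10 393 216 mm⁴.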